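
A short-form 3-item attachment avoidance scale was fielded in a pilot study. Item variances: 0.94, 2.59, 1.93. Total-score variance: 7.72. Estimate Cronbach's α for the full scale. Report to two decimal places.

ΣVar(i) = 0.94 + 2.59 + 1.93 = 5.46
α = (k/(k−1))·(1 − ΣVar(i)/σ²_total) = (3/2)·(1 − 5.46/7.72) = 0.44

Cronbach's α = 0.44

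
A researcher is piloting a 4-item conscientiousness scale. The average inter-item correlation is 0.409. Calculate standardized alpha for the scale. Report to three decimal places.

standardized alpha = 0.735

Standardized α = k·r̄ / (1 + (k−1)·r̄) = 4 × 0.409 / (1 + 3 × 0.409)
  = 1.6360 / 2.2270 = 0.735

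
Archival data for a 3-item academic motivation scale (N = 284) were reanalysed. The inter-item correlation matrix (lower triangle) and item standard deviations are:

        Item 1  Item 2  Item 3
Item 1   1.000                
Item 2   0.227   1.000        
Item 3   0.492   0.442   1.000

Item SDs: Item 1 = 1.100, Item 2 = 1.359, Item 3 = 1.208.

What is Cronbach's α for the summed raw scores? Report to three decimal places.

Σσ²ᵢ = 1.100² + 1.359² + 1.208² = 4.5161
Covariances σ_ij = r_ij · s_i · s_j:
  σ(Item 1,Item 2) = 0.227 × 1.100 × 1.359 = 0.3393
  σ(Item 1,Item 3) = 0.492 × 1.100 × 1.208 = 0.6538
  σ(Item 2,Item 3) = 0.442 × 1.359 × 1.208 = 0.7256
σ²_T = Σσ²ᵢ + 2·Σσ_ij = 4.5161 + 2 × 1.7187 = 7.9535
α = (3/2)·(1 − 4.5161/7.9535) = 0.648

Cronbach's α = 0.648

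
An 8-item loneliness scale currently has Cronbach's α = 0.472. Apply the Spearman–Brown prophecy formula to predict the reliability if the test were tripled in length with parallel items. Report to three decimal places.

Length factor m = 3
α' = m·α / (1 + (m−1)·α)
   = 3 × 0.472 / (1 + (3 − 1) × 0.472)
   = 1.4160 / 1.9440 = 0.728

predicted reliability = 0.728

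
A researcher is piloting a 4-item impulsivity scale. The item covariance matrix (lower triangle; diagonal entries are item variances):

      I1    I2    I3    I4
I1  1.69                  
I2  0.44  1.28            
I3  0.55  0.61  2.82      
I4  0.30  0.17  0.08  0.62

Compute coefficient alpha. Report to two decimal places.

Σσᵢ² = 1.69 + 1.28 + 2.82 + 0.62 = 6.41
Sum of the distinct covariances = 2.15
σ²_total = 6.41 + 2 × 2.15 = 10.71
α = (k/(k−1))·(1 − Σσᵢ²/σ²_total) = (4/3)·(1 − 6.41/10.71) = 0.54

coefficient alpha = 0.54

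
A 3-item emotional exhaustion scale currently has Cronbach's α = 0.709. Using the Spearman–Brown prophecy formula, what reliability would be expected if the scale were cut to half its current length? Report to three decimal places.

predicted reliability = 0.549

Length factor m = 1/2
α' = m·α / (1 − (1−m)·α)
   = 1/2 × 0.709 / (1 − (1 − 1/2) × 0.709)
   = 0.3545 / 0.6455 = 0.549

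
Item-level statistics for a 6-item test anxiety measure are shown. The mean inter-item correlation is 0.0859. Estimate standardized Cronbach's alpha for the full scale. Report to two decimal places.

standardized Cronbach's alpha = 0.36

Standardized α = k·r̄ / (1 + (k−1)·r̄) = 6 × 0.0859 / (1 + 5 × 0.0859)
  = 0.5154 / 1.4295 = 0.36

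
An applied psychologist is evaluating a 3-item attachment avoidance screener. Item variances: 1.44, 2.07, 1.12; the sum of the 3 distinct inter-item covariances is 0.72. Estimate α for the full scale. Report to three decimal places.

α = 0.356

sum of item variances = 1.44 + 2.07 + 1.12 = 4.63
Sum of distinct covariances = 0.72
σ²_T = sum of item variances + 2·Σcov = 4.63 + 2 × 0.72 = 6.07
α = (3/2)·(1 − 4.63/6.07) = 0.356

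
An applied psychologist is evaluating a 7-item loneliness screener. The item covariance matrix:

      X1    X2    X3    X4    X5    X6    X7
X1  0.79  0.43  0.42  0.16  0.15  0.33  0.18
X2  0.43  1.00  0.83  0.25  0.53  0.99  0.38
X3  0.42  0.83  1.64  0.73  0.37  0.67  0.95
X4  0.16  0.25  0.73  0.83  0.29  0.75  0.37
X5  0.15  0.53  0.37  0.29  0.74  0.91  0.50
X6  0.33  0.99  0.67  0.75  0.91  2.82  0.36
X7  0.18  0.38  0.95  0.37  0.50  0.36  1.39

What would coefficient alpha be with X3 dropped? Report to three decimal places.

Remaining items: X1, X2, X4, X5, X6, X7 (k = 6).
ΣVar(i) = 0.79 + 1.00 + 0.83 + 0.74 + 2.82 + 1.39 = 7.57
total variance = 7.57 + 2 × 6.58 = 20.73
α (item deleted) = (6/5)·(1 − 7.57/20.73) = 0.762

coefficient alpha = 0.762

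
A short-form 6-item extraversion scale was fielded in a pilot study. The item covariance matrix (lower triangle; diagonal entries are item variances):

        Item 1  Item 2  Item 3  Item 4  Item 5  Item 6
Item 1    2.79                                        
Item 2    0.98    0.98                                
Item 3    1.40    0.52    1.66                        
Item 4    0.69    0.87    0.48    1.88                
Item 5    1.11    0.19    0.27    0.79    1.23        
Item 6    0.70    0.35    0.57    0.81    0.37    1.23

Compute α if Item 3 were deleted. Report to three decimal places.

Remaining items: Item 1, Item 2, Item 4, Item 5, Item 6 (k = 5).
sum of item variances = 2.79 + 0.98 + 1.88 + 1.23 + 1.23 = 8.11
Var(T) = 8.11 + 2 × 6.86 = 21.83
α (item deleted) = (5/4)·(1 − 8.11/21.83) = 0.786

α = 0.786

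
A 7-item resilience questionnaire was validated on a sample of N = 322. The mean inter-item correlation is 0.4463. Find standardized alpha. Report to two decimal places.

α = 0.85

Standardized α = k·r̄ / (1 + (k−1)·r̄) = 7 × 0.4463 / (1 + 6 × 0.4463)
  = 3.1241 / 3.6778 = 0.85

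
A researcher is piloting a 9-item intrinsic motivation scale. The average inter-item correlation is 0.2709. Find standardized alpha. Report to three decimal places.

Standardized α = k·r̄ / (1 + (k−1)·r̄) = 9 × 0.2709 / (1 + 8 × 0.2709)
  = 2.4381 / 3.1672 = 0.770

α = 0.770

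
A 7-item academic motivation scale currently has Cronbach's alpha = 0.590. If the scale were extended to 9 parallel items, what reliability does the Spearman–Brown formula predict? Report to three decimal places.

predicted reliability = 0.649

Length factor m = 9/7 = 1.2857
α' = m·α / (1 + (m−1)·α)
   = 9/7 × 0.590 / (1 + (9/7 − 1) × 0.590)
   = 0.7586 / 1.1686 = 0.649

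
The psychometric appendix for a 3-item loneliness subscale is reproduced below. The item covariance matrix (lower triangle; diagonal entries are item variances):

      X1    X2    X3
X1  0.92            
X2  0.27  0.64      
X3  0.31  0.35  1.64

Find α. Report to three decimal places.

α = 0.551

ΣVar(i) = 0.92 + 0.64 + 1.64 = 3.20
Sum of the distinct covariances = 0.93
σ²_T = 3.20 + 2 × 0.93 = 5.06
α = (k/(k−1))·(1 − ΣVar(i)/σ²_T) = (3/2)·(1 − 3.20/5.06) = 0.551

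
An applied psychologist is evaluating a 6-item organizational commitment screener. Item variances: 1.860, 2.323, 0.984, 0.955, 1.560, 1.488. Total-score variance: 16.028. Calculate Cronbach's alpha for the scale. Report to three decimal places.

Σσ²ᵢ = 1.860 + 2.323 + 0.984 + 0.955 + 1.560 + 1.488 = 9.170
α = (k/(k−1))·(1 − Σσ²ᵢ/total variance) = (6/5)·(1 − 9.170/16.028) = 0.513

α = 0.513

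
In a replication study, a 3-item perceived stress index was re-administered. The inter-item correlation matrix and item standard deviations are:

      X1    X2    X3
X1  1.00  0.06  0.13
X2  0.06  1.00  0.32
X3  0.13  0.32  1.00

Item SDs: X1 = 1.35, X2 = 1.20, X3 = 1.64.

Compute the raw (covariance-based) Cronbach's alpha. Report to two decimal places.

Cronbach's alpha = 0.38

Σσ²ᵢ = 1.35² + 1.20² + 1.64² = 5.9521
Covariances σ_ij = r_ij · s_i · s_j:
  σ(X1,X2) = 0.06 × 1.35 × 1.20 = 0.0972
  σ(X1,X3) = 0.13 × 1.35 × 1.64 = 0.2878
  σ(X2,X3) = 0.32 × 1.20 × 1.64 = 0.6298
σ²_T = Σσ²ᵢ + 2·Σσ_ij = 5.9521 + 2 × 1.0148 = 7.9817
α = (3/2)·(1 − 5.9521/7.9817) = 0.38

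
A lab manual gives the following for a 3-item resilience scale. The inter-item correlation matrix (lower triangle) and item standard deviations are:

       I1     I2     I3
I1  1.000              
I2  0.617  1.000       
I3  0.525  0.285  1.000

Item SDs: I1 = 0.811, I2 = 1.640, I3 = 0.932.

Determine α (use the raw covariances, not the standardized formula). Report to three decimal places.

α = 0.659

Σσ²ᵢ = 0.811² + 1.640² + 0.932² = 4.2159
Covariances σ_ij = r_ij · s_i · s_j:
  σ(I1,I2) = 0.617 × 0.811 × 1.640 = 0.8206
  σ(I1,I3) = 0.525 × 0.811 × 0.932 = 0.3968
  σ(I2,I3) = 0.285 × 1.640 × 0.932 = 0.4356
σ²_T = Σσ²ᵢ + 2·Σσ_ij = 4.2159 + 2 × 1.6530 = 7.5219
α = (3/2)·(1 − 4.2159/7.5219) = 0.659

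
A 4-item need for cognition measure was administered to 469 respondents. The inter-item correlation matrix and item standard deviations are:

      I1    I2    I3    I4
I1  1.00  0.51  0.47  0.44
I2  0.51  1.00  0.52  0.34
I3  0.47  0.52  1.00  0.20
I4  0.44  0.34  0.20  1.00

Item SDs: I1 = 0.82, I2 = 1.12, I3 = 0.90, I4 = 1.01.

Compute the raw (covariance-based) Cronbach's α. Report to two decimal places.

Σσ²ᵢ = 0.82² + 1.12² + 0.90² + 1.01² = 3.7569
Covariances σ_ij = r_ij · s_i · s_j:
  σ(I1,I2) = 0.51 × 0.82 × 1.12 = 0.4684
  σ(I1,I3) = 0.47 × 0.82 × 0.90 = 0.3469
  σ(I1,I4) = 0.44 × 0.82 × 1.01 = 0.3644
  σ(I2,I3) = 0.52 × 1.12 × 0.90 = 0.5242
  σ(I2,I4) = 0.34 × 1.12 × 1.01 = 0.3846
  σ(I3,I4) = 0.20 × 0.90 × 1.01 = 0.1818
σ²_T = Σσ²ᵢ + 2·Σσ_ij = 3.7569 + 2 × 2.2703 = 8.2975
α = (4/3)·(1 − 3.7569/8.2975) = 0.73

α = 0.73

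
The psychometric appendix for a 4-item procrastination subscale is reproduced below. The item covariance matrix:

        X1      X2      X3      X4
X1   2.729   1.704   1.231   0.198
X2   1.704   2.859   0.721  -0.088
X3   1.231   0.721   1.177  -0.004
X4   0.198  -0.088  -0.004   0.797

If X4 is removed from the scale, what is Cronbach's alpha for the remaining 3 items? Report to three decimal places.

α = 0.779

Remaining items: X1, X2, X3 (k = 3).
sum of item variances = 2.729 + 2.859 + 1.177 = 6.765
total variance = 6.765 + 2 × 3.656 = 14.077
α (item deleted) = (3/2)·(1 − 6.765/14.077) = 0.779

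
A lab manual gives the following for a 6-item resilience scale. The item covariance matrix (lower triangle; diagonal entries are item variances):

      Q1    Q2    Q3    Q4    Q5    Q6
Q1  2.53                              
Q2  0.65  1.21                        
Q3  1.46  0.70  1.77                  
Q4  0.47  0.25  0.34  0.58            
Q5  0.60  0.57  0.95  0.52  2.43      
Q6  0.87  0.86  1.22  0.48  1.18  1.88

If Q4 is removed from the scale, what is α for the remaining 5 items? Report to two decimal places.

α = 0.81

Remaining items: Q1, Q2, Q3, Q5, Q6 (k = 5).
Σσ²ᵢ = 2.53 + 1.21 + 1.77 + 2.43 + 1.88 = 9.82
total variance = 9.82 + 2 × 9.06 = 27.94
α (item deleted) = (5/4)·(1 − 9.82/27.94) = 0.81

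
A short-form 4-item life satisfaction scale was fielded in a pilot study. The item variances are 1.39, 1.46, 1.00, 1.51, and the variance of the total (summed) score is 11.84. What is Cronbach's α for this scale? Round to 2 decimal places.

α = 0.73

ΣVar(i) = 1.39 + 1.46 + 1.00 + 1.51 = 5.36
α = (k/(k−1))·(1 − ΣVar(i)/σ²_T) = (4/3)·(1 − 5.36/11.84) = 0.73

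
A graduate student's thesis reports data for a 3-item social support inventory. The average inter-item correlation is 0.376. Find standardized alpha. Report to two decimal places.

Standardized α = k·r̄ / (1 + (k−1)·r̄) = 3 × 0.376 / (1 + 2 × 0.376)
  = 1.1280 / 1.7520 = 0.64

standardized alpha = 0.64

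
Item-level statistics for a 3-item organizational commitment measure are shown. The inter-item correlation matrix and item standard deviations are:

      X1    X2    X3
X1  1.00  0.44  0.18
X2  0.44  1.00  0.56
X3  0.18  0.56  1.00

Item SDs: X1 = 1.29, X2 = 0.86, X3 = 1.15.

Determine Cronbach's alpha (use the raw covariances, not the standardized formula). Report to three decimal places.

Cronbach's alpha = 0.619

Σσ²ᵢ = 1.29² + 0.86² + 1.15² = 3.7262
Covariances σ_ij = r_ij · s_i · s_j:
  σ(X1,X2) = 0.44 × 1.29 × 0.86 = 0.4881
  σ(X1,X3) = 0.18 × 1.29 × 1.15 = 0.2670
  σ(X2,X3) = 0.56 × 0.86 × 1.15 = 0.5538
σ²_T = Σσ²ᵢ + 2·Σσ_ij = 3.7262 + 2 × 1.3089 = 6.3440
α = (3/2)·(1 − 3.7262/6.3440) = 0.619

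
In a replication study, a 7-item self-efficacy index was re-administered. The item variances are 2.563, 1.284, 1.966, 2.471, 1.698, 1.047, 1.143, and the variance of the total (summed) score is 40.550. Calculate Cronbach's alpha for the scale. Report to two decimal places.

Σσᵢ² = 2.563 + 1.284 + 1.966 + 2.471 + 1.698 + 1.047 + 1.143 = 12.172
α = (k/(k−1))·(1 − Σσᵢ²/Var(T)) = (7/6)·(1 − 12.172/40.550) = 0.82

Cronbach's alpha = 0.82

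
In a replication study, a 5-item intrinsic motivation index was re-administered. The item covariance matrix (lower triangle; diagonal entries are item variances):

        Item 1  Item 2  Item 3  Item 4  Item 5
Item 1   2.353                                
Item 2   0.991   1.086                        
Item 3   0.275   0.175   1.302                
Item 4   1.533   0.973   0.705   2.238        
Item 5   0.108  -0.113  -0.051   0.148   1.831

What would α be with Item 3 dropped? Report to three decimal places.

α = 0.656

Remaining items: Item 1, Item 2, Item 4, Item 5 (k = 4).
Σσ²ᵢ = 2.353 + 1.086 + 2.238 + 1.831 = 7.508
σ²_T = 7.508 + 2 × 3.640 = 14.788
α (item deleted) = (4/3)·(1 − 7.508/14.788) = 0.656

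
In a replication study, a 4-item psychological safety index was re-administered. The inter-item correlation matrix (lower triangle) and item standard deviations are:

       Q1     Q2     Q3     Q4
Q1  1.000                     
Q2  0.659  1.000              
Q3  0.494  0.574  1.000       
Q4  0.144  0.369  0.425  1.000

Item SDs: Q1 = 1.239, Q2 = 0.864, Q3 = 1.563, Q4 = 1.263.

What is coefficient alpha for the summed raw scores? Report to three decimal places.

Σσ²ᵢ = 1.239² + 0.864² + 1.563² + 1.263² = 6.3198
Covariances σ_ij = r_ij · s_i · s_j:
  σ(Q1,Q2) = 0.659 × 1.239 × 0.864 = 0.7055
  σ(Q1,Q3) = 0.494 × 1.239 × 1.563 = 0.9567
  σ(Q1,Q4) = 0.144 × 1.239 × 1.263 = 0.2253
  σ(Q2,Q3) = 0.574 × 0.864 × 1.563 = 0.7751
  σ(Q2,Q4) = 0.369 × 0.864 × 1.263 = 0.4027
  σ(Q3,Q4) = 0.425 × 1.563 × 1.263 = 0.8390
σ²_T = Σσ²ᵢ + 2·Σσ_ij = 6.3198 + 2 × 3.9043 = 14.1284
α = (4/3)·(1 − 6.3198/14.1284) = 0.737

coefficient alpha = 0.737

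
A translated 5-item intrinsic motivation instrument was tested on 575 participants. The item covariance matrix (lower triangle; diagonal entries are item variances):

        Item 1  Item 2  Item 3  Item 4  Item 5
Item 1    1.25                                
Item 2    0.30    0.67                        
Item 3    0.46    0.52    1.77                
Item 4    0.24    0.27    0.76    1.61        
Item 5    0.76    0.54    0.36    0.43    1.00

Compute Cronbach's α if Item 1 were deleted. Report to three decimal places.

Remaining items: Item 2, Item 3, Item 4, Item 5 (k = 4).
Σσ²ᵢ = 0.67 + 1.77 + 1.61 + 1.00 = 5.05
σ²_total = 5.05 + 2 × 2.88 = 10.81
α (item deleted) = (4/3)·(1 − 5.05/10.81) = 0.710

Cronbach's α = 0.710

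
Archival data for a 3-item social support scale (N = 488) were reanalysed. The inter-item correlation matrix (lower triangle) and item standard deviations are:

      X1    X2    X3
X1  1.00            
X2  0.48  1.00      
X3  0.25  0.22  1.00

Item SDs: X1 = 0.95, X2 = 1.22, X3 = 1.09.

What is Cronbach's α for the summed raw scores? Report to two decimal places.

Cronbach's α = 0.57

Σσ²ᵢ = 0.95² + 1.22² + 1.09² = 3.5790
Covariances σ_ij = r_ij · s_i · s_j:
  σ(X1,X2) = 0.48 × 0.95 × 1.22 = 0.5563
  σ(X1,X3) = 0.25 × 0.95 × 1.09 = 0.2589
  σ(X2,X3) = 0.22 × 1.22 × 1.09 = 0.2926
σ²_T = Σσ²ᵢ + 2·Σσ_ij = 3.5790 + 2 × 1.1078 = 5.7946
α = (3/2)·(1 − 3.5790/5.7946) = 0.57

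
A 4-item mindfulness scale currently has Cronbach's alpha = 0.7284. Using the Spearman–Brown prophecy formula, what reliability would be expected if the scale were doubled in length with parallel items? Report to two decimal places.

Length factor m = 2
α' = m·α / (1 + (m−1)·α)
   = 2 × 0.7284 / (1 + (2 − 1) × 0.7284)
   = 1.4568 / 1.7284 = 0.84

predicted reliability = 0.84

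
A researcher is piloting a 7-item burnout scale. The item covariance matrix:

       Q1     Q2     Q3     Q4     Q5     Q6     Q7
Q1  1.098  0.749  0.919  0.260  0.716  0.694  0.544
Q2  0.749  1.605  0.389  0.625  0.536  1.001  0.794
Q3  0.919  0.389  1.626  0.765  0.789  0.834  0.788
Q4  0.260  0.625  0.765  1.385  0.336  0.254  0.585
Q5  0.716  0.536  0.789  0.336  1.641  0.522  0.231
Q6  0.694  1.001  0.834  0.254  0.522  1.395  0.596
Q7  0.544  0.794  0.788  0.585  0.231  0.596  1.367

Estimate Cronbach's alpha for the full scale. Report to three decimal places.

Cronbach's alpha = 0.839

ΣVar(i) = 1.098 + 1.605 + 1.626 + 1.385 + 1.641 + 1.395 + 1.367 = 10.117
Σ_{i<j} σ_ij = 12.927
σ²_total = 10.117 + 2 × 12.927 = 35.971
α = (k/(k−1))·(1 − ΣVar(i)/σ²_total) = (7/6)·(1 − 10.117/35.971) = 0.839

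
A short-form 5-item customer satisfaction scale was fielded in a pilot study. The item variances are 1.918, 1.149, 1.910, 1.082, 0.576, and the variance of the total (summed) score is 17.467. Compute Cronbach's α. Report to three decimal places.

α = 0.775

ΣVar(i) = 1.918 + 1.149 + 1.910 + 1.082 + 0.576 = 6.635
α = (k/(k−1))·(1 − ΣVar(i)/σ²_total) = (5/4)·(1 − 6.635/17.467) = 0.775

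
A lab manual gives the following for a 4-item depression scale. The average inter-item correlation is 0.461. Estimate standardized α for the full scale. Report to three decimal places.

Standardized α = k·r̄ / (1 + (k−1)·r̄) = 4 × 0.461 / (1 + 3 × 0.461)
  = 1.8440 / 2.3830 = 0.774

α = 0.774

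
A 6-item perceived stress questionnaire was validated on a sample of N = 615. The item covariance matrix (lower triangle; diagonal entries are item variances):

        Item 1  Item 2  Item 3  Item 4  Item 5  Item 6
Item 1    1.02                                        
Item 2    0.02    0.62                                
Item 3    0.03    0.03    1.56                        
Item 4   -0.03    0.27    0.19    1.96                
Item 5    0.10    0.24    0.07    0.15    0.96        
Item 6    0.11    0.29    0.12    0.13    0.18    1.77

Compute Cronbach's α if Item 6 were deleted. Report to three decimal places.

Cronbach's α = 0.324

Remaining items: Item 1, Item 2, Item 3, Item 4, Item 5 (k = 5).
Σσ²ᵢ = 1.02 + 0.62 + 1.56 + 1.96 + 0.96 = 6.12
Var(T) = 6.12 + 2 × 1.07 = 8.26
α (item deleted) = (5/4)·(1 − 6.12/8.26) = 0.324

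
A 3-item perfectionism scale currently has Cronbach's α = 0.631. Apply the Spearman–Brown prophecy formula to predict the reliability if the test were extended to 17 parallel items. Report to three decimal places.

predicted reliability = 0.906

Length factor m = 17/3 = 5.6667
α' = m·α / (1 + (m−1)·α)
   = 17/3 × 0.631 / (1 + (17/3 − 1) × 0.631)
   = 3.5757 / 3.9447 = 0.906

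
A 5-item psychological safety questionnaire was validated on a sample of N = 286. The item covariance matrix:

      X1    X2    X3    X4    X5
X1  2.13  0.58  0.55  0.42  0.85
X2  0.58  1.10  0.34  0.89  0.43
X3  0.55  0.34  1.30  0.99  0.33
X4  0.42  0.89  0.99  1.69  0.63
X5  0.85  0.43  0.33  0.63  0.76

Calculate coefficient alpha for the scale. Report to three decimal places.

sum of item variances = 2.13 + 1.10 + 1.30 + 1.69 + 0.76 = 6.98
Sum of off-diagonal covariances = 6.01
total variance = 6.98 + 2 × 6.01 = 19.00
α = (k/(k−1))·(1 − sum of item variances/total variance) = (5/4)·(1 − 6.98/19.00) = 0.791

α = 0.791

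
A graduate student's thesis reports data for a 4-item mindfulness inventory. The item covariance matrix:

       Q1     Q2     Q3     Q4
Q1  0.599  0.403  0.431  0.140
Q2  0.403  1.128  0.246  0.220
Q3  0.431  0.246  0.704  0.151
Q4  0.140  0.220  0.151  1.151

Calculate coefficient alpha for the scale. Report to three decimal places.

α = 0.627

sum of item variances = 0.599 + 1.128 + 0.704 + 1.151 = 3.582
Σ_{i<j} σ_ij = 1.591
σ²_T = 3.582 + 2 × 1.591 = 6.764
α = (k/(k−1))·(1 − sum of item variances/σ²_T) = (4/3)·(1 − 3.582/6.764) = 0.627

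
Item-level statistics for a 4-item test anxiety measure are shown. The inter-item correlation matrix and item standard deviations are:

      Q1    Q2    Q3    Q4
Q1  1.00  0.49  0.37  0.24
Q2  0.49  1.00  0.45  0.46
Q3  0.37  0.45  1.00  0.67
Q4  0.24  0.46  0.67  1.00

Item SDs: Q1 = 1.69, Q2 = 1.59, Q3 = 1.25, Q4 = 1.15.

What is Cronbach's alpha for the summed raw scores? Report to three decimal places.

Σσ²ᵢ = 1.69² + 1.59² + 1.25² + 1.15² = 8.2692
Covariances σ_ij = r_ij · s_i · s_j:
  σ(Q1,Q2) = 0.49 × 1.69 × 1.59 = 1.3167
  σ(Q1,Q3) = 0.37 × 1.69 × 1.25 = 0.7816
  σ(Q1,Q4) = 0.24 × 1.69 × 1.15 = 0.4664
  σ(Q2,Q3) = 0.45 × 1.59 × 1.25 = 0.8944
  σ(Q2,Q4) = 0.46 × 1.59 × 1.15 = 0.8411
  σ(Q3,Q4) = 0.67 × 1.25 × 1.15 = 0.9631
σ²_T = Σσ²ᵢ + 2·Σσ_ij = 8.2692 + 2 × 5.2633 = 18.7958
α = (4/3)·(1 − 8.2692/18.7958) = 0.747

Cronbach's alpha = 0.747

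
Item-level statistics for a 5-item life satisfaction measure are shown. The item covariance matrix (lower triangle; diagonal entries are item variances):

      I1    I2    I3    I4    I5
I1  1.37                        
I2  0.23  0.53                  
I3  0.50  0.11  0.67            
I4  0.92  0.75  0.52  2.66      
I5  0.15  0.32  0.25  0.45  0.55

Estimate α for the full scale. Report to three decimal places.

α = 0.740

Σσᵢ² = 1.37 + 0.53 + 0.67 + 2.66 + 0.55 = 5.78
Sum of off-diagonal covariances = 4.20
σ²_total = 5.78 + 2 × 4.20 = 14.18
α = (k/(k−1))·(1 − Σσᵢ²/σ²_total) = (5/4)·(1 − 5.78/14.18) = 0.740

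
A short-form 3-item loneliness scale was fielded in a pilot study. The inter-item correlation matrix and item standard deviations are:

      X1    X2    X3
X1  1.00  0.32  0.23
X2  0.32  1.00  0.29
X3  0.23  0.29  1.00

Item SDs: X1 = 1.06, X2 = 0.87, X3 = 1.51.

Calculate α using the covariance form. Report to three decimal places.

α = 0.501

Σσ²ᵢ = 1.06² + 0.87² + 1.51² = 4.1606
Covariances σ_ij = r_ij · s_i · s_j:
  σ(X1,X2) = 0.32 × 1.06 × 0.87 = 0.2951
  σ(X1,X3) = 0.23 × 1.06 × 1.51 = 0.3681
  σ(X2,X3) = 0.29 × 0.87 × 1.51 = 0.3810
σ²_T = Σσ²ᵢ + 2·Σσ_ij = 4.1606 + 2 × 1.0442 = 6.2490
α = (3/2)·(1 − 4.1606/6.2490) = 0.501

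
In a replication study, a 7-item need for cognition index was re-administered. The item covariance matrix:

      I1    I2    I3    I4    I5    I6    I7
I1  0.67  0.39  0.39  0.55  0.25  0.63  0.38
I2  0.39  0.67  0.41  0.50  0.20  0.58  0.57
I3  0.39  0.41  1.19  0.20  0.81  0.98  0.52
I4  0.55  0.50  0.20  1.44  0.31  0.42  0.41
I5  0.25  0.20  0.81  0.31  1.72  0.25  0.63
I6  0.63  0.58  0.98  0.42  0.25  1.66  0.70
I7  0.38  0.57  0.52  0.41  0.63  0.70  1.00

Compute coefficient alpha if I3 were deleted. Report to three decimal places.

α = 0.785

Remaining items: I1, I2, I4, I5, I6, I7 (k = 6).
sum of item variances = 0.67 + 0.67 + 1.44 + 1.72 + 1.66 + 1.00 = 7.16
total variance = 7.16 + 2 × 6.77 = 20.70
α (item deleted) = (6/5)·(1 − 7.16/20.70) = 0.785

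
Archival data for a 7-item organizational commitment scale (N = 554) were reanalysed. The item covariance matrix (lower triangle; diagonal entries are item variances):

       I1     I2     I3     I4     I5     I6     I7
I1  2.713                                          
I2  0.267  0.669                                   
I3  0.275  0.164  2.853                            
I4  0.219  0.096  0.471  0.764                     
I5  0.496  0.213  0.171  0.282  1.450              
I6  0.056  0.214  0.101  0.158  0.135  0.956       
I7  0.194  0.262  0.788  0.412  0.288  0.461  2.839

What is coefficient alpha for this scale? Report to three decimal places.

α = 0.564

Σσ²ᵢ = 2.713 + 0.669 + 2.853 + 0.764 + 1.450 + 0.956 + 2.839 = 12.244
Σ_{i<j} σ_ij = 5.723
σ²_T = 12.244 + 2 × 5.723 = 23.690
α = (k/(k−1))·(1 − Σσ²ᵢ/σ²_T) = (7/6)·(1 − 12.244/23.690) = 0.564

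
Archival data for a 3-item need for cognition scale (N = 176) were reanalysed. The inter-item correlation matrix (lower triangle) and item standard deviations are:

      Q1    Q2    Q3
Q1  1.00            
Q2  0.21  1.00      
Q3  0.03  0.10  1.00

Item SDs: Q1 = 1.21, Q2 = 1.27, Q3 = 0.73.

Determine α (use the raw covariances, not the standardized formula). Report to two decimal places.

α = 0.30

Σσ²ᵢ = 1.21² + 1.27² + 0.73² = 3.6099
Covariances σ_ij = r_ij · s_i · s_j:
  σ(Q1,Q2) = 0.21 × 1.21 × 1.27 = 0.3227
  σ(Q1,Q3) = 0.03 × 1.21 × 0.73 = 0.0265
  σ(Q2,Q3) = 0.10 × 1.27 × 0.73 = 0.0927
σ²_T = Σσ²ᵢ + 2·Σσ_ij = 3.6099 + 2 × 0.4419 = 4.4937
α = (3/2)·(1 − 3.6099/4.4937) = 0.30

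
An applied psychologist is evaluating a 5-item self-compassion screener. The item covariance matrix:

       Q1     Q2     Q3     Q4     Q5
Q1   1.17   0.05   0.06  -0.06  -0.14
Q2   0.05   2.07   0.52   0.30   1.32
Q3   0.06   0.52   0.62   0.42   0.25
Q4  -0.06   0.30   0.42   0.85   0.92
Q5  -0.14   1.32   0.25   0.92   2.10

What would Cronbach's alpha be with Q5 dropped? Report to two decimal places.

Remaining items: Q1, Q2, Q3, Q4 (k = 4).
Σσ²ᵢ = 1.17 + 2.07 + 0.62 + 0.85 = 4.71
Var(T) = 4.71 + 2 × 1.29 = 7.29
α (item deleted) = (4/3)·(1 − 4.71/7.29) = 0.47

Cronbach's alpha = 0.47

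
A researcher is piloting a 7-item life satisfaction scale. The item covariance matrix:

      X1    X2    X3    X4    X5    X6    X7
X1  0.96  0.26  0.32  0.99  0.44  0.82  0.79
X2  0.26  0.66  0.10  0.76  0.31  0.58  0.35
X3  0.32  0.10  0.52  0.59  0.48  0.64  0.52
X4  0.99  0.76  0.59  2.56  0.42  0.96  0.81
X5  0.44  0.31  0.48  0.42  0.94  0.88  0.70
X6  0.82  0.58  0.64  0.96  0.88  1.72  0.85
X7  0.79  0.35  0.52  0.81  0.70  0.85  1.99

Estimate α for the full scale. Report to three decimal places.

α = 0.850

Σσᵢ² = 0.96 + 0.66 + 0.52 + 2.56 + 0.94 + 1.72 + 1.99 = 9.35
Sum of off-diagonal covariances = 12.57
σ²_total = 9.35 + 2 × 12.57 = 34.49
α = (k/(k−1))·(1 − Σσᵢ²/σ²_total) = (7/6)·(1 − 9.35/34.49) = 0.850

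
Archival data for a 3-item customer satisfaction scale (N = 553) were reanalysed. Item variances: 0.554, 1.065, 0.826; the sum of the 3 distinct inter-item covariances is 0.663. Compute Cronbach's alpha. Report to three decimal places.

sum of item variances = 0.554 + 1.065 + 0.826 = 2.445
Sum of distinct covariances = 0.663
total variance = sum of item variances + 2·Σcov = 2.445 + 2 × 0.663 = 3.771
α = (3/2)·(1 − 2.445/3.771) = 0.527

Cronbach's alpha = 0.527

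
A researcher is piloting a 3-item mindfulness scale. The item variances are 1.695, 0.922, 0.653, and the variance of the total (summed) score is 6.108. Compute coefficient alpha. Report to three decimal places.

sum of item variances = 1.695 + 0.922 + 0.653 = 3.270
α = (k/(k−1))·(1 − sum of item variances/σ²_T) = (3/2)·(1 − 3.270/6.108) = 0.697

coefficient alpha = 0.697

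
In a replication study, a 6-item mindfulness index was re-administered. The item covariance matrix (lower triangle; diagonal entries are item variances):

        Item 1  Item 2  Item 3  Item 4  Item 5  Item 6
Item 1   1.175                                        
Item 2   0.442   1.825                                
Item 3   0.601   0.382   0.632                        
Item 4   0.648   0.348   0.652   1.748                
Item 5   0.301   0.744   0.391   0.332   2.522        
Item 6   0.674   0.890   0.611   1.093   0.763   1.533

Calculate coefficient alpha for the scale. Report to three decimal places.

α = 0.783

Σσᵢ² = 1.175 + 1.825 + 0.632 + 1.748 + 2.522 + 1.533 = 9.435
Sum of off-diagonal covariances = 8.872
σ²_total = 9.435 + 2 × 8.872 = 27.179
α = (k/(k−1))·(1 − Σσᵢ²/σ²_total) = (6/5)·(1 − 9.435/27.179) = 0.783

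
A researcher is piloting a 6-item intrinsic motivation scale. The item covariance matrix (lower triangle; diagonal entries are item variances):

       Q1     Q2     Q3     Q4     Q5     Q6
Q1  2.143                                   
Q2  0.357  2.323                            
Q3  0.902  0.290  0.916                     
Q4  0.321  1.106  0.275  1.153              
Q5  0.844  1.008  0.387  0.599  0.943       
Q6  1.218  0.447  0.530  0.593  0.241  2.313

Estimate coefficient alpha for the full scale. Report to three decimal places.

coefficient alpha = 0.781

Σσ²ᵢ = 2.143 + 2.323 + 0.916 + 1.153 + 0.943 + 2.313 = 9.791
Σ_{i<j} σ_ij = 9.118
σ²_T = 9.791 + 2 × 9.118 = 28.027
α = (k/(k−1))·(1 − Σσ²ᵢ/σ²_T) = (6/5)·(1 − 9.791/28.027) = 0.781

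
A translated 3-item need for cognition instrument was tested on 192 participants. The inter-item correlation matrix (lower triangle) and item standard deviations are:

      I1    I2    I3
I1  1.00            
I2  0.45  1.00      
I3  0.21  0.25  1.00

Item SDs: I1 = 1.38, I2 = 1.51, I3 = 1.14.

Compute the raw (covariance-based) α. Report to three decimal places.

α = 0.574

Σσ²ᵢ = 1.38² + 1.51² + 1.14² = 5.4841
Covariances σ_ij = r_ij · s_i · s_j:
  σ(I1,I2) = 0.45 × 1.38 × 1.51 = 0.9377
  σ(I1,I3) = 0.21 × 1.38 × 1.14 = 0.3304
  σ(I2,I3) = 0.25 × 1.51 × 1.14 = 0.4303
σ²_T = Σσ²ᵢ + 2·Σσ_ij = 5.4841 + 2 × 1.6984 = 8.8809
α = (3/2)·(1 − 5.4841/8.8809) = 0.574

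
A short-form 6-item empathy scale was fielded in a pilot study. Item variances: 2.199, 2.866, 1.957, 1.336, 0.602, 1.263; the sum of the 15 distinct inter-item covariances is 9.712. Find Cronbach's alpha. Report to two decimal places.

Cronbach's alpha = 0.79

sum of item variances = 2.199 + 2.866 + 1.957 + 1.336 + 0.602 + 1.263 = 10.223
Sum of distinct covariances = 9.712
total variance = sum of item variances + 2·Σcov = 10.223 + 2 × 9.712 = 29.647
α = (6/5)·(1 − 10.223/29.647) = 0.79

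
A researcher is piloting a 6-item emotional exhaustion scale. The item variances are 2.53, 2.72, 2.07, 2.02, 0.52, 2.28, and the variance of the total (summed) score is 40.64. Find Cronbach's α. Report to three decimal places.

Σσ²ᵢ = 2.53 + 2.72 + 2.07 + 2.02 + 0.52 + 2.28 = 12.14
α = (k/(k−1))·(1 − Σσ²ᵢ/σ²_T) = (6/5)·(1 − 12.14/40.64) = 0.842

Cronbach's α = 0.842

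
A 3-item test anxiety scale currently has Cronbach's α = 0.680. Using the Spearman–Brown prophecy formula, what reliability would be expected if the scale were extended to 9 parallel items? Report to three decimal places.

predicted reliability = 0.864

Length factor m = 9/3 = 3.0000
α' = m·α / (1 + (m−1)·α)
   = 9/3 × 0.680 / (1 + (9/3 − 1) × 0.680)
   = 2.0400 / 2.3600 = 0.864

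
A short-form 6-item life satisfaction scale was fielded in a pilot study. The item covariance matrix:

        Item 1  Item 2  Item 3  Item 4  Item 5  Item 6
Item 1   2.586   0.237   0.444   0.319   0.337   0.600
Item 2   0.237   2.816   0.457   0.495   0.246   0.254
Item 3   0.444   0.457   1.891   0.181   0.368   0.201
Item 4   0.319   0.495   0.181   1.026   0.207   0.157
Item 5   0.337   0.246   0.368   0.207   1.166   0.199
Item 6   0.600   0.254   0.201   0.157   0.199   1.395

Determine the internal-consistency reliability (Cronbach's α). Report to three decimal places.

Cronbach's α = 0.556

ΣVar(i) = 2.586 + 2.816 + 1.891 + 1.026 + 1.166 + 1.395 = 10.880
Sum of off-diagonal covariances = 4.702
total variance = 10.880 + 2 × 4.702 = 20.284
α = (k/(k−1))·(1 − ΣVar(i)/total variance) = (6/5)·(1 − 10.880/20.284) = 0.556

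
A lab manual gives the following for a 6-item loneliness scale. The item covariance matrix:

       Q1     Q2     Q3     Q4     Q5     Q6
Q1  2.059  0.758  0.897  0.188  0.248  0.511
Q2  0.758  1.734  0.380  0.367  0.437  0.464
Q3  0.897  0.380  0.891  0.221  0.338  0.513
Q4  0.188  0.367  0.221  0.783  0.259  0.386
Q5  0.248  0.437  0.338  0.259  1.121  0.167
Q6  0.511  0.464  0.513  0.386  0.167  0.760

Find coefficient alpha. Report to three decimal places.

coefficient alpha = 0.750

Σσ²ᵢ = 2.059 + 1.734 + 0.891 + 0.783 + 1.121 + 0.760 = 7.348
Σ_{i<j} σ_ij = 6.134
total variance = 7.348 + 2 × 6.134 = 19.616
α = (k/(k−1))·(1 − Σσ²ᵢ/total variance) = (6/5)·(1 − 7.348/19.616) = 0.750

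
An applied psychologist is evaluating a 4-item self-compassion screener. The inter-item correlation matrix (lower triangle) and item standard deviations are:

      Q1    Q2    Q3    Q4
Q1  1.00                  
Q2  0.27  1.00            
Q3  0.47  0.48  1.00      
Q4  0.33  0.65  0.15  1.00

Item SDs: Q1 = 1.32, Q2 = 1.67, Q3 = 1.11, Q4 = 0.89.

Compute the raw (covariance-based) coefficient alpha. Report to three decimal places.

Σσ²ᵢ = 1.32² + 1.67² + 1.11² + 0.89² = 6.5555
Covariances σ_ij = r_ij · s_i · s_j:
  σ(Q1,Q2) = 0.27 × 1.32 × 1.67 = 0.5952
  σ(Q1,Q3) = 0.47 × 1.32 × 1.11 = 0.6886
  σ(Q1,Q4) = 0.33 × 1.32 × 0.89 = 0.3877
  σ(Q2,Q3) = 0.48 × 1.67 × 1.11 = 0.8898
  σ(Q2,Q4) = 0.65 × 1.67 × 0.89 = 0.9661
  σ(Q3,Q4) = 0.15 × 1.11 × 0.89 = 0.1482
σ²_T = Σσ²ᵢ + 2·Σσ_ij = 6.5555 + 2 × 3.6756 = 13.9067
α = (4/3)·(1 − 6.5555/13.9067) = 0.705

α = 0.705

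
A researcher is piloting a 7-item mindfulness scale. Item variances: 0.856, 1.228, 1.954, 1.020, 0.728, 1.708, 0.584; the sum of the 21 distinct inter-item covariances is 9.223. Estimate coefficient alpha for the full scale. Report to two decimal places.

Σσᵢ² = 0.856 + 1.228 + 1.954 + 1.020 + 0.728 + 1.708 + 0.584 = 8.078
Sum of distinct covariances = 9.223
Var(T) = Σσᵢ² + 2·Σcov = 8.078 + 2 × 9.223 = 26.524
α = (7/6)·(1 − 8.078/26.524) = 0.81

coefficient alpha = 0.81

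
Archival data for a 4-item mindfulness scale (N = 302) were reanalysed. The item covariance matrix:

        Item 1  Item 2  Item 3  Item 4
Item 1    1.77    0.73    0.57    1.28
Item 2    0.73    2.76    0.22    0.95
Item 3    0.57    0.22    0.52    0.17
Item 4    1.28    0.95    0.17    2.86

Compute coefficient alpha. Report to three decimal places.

sum of item variances = 1.77 + 2.76 + 0.52 + 2.86 = 7.91
Sum of the distinct covariances = 3.92
Var(T) = 7.91 + 2 × 3.92 = 15.75
α = (k/(k−1))·(1 − sum of item variances/Var(T)) = (4/3)·(1 − 7.91/15.75) = 0.664

α = 0.664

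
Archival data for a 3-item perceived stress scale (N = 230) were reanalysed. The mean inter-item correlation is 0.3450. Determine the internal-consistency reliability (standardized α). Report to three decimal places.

Standardized α = k·r̄ / (1 + (k−1)·r̄) = 3 × 0.3450 / (1 + 2 × 0.3450)
  = 1.0350 / 1.6900 = 0.612

standardized α = 0.612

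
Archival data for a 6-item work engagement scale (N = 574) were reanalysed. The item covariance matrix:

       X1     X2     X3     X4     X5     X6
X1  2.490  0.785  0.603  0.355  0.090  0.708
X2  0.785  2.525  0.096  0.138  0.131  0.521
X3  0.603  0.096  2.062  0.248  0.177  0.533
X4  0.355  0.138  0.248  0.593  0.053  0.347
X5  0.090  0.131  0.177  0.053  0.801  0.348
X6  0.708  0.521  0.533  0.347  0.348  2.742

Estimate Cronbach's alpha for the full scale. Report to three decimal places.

sum of item variances = 2.490 + 2.525 + 2.062 + 0.593 + 0.801 + 2.742 = 11.213
Sum of the distinct covariances = 5.133
Var(T) = 11.213 + 2 × 5.133 = 21.479
α = (k/(k−1))·(1 − sum of item variances/Var(T)) = (6/5)·(1 − 11.213/21.479) = 0.574

Cronbach's alpha = 0.574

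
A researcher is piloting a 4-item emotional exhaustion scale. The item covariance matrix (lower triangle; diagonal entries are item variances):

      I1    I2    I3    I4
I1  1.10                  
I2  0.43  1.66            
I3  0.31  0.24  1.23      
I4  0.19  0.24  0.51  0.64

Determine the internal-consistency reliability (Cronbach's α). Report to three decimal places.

Cronbach's α = 0.604

ΣVar(i) = 1.10 + 1.66 + 1.23 + 0.64 = 4.63
Σ_{i<j} σ_ij = 1.92
total variance = 4.63 + 2 × 1.92 = 8.47
α = (k/(k−1))·(1 − ΣVar(i)/total variance) = (4/3)·(1 − 4.63/8.47) = 0.604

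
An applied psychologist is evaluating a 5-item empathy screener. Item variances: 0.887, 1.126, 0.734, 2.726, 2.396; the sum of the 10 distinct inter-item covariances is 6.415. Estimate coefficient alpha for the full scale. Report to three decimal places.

α = 0.775

Σσᵢ² = 0.887 + 1.126 + 0.734 + 2.726 + 2.396 = 7.869
Sum of distinct covariances = 6.415
σ²_total = Σσᵢ² + 2·Σcov = 7.869 + 2 × 6.415 = 20.699
α = (5/4)·(1 − 7.869/20.699) = 0.775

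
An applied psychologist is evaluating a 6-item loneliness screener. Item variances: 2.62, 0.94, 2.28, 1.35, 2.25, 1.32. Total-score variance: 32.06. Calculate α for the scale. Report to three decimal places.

α = 0.797

ΣVar(i) = 2.62 + 0.94 + 2.28 + 1.35 + 2.25 + 1.32 = 10.76
α = (k/(k−1))·(1 − ΣVar(i)/σ²_total) = (6/5)·(1 − 10.76/32.06) = 0.797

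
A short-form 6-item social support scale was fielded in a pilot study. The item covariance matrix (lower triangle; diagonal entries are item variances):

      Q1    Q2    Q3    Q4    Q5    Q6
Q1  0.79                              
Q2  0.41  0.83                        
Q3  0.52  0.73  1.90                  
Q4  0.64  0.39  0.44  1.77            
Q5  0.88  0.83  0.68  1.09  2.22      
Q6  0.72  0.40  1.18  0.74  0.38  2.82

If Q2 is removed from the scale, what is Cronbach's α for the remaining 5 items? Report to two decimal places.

Cronbach's α = 0.76

Remaining items: Q1, Q3, Q4, Q5, Q6 (k = 5).
ΣVar(i) = 0.79 + 1.90 + 1.77 + 2.22 + 2.82 = 9.50
σ²_T = 9.50 + 2 × 7.27 = 24.04
α (item deleted) = (5/4)·(1 − 9.50/24.04) = 0.76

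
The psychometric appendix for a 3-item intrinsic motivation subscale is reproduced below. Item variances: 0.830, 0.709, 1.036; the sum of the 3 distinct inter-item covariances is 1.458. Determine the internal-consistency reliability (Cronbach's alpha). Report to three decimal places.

Cronbach's alpha = 0.797

ΣVar(i) = 0.830 + 0.709 + 1.036 = 2.575
Sum of distinct covariances = 1.458
σ²_total = ΣVar(i) + 2·Σcov = 2.575 + 2 × 1.458 = 5.491
α = (3/2)·(1 − 2.575/5.491) = 0.797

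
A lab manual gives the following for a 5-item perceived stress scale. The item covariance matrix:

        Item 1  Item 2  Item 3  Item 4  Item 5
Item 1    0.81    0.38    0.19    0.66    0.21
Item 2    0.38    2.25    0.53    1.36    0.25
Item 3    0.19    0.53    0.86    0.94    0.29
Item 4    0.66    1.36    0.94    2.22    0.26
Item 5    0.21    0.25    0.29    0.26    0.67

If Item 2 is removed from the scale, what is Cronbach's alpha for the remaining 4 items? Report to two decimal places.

α = 0.70

Remaining items: Item 1, Item 3, Item 4, Item 5 (k = 4).
Σσᵢ² = 0.81 + 0.86 + 2.22 + 0.67 = 4.56
total variance = 4.56 + 2 × 2.55 = 9.66
α (item deleted) = (4/3)·(1 − 4.56/9.66) = 0.70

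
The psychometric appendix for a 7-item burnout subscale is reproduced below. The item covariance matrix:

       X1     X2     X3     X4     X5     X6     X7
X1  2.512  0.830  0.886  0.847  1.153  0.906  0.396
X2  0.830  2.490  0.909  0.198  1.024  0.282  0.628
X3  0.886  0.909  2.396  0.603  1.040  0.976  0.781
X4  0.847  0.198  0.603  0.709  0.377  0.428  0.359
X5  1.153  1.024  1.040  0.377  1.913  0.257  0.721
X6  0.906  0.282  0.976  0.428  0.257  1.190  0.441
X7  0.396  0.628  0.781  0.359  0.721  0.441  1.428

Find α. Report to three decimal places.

α = 0.805

sum of item variances = 2.512 + 2.490 + 2.396 + 0.709 + 1.913 + 1.190 + 1.428 = 12.638
Σ_{i<j} σ_ij = 14.042
total variance = 12.638 + 2 × 14.042 = 40.722
α = (k/(k−1))·(1 − sum of item variances/total variance) = (7/6)·(1 − 12.638/40.722) = 0.805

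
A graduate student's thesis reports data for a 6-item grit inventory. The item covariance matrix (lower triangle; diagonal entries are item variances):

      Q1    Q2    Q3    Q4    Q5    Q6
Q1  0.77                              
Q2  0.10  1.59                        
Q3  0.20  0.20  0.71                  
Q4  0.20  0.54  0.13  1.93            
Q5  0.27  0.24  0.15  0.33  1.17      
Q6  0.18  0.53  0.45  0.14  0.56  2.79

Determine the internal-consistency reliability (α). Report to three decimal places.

ΣVar(i) = 0.77 + 1.59 + 0.71 + 1.93 + 1.17 + 2.79 = 8.96
Sum of off-diagonal covariances = 4.22
Var(T) = 8.96 + 2 × 4.22 = 17.40
α = (k/(k−1))·(1 − ΣVar(i)/Var(T)) = (6/5)·(1 − 8.96/17.40) = 0.582

α = 0.582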